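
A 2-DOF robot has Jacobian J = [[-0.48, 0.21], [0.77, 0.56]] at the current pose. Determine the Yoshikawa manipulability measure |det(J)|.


det(J) = -0.48*0.56 - (0.21)*(0.77) = -0.4305
|det(J)| = 0.4305

0.4305


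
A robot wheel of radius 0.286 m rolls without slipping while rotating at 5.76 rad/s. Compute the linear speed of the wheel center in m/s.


v = omega * r = 5.76 * 0.286 = 1.6474

1.6474 m/s


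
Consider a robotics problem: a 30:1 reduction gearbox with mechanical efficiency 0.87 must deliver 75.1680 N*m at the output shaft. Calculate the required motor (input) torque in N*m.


tau_in = tau_out / (N * eta) = 75.1680 / (30 * 0.87) = 2.8800

2.8800 N*m


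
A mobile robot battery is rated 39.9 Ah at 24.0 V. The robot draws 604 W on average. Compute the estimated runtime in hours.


E = 39.9*24.0 = 957.6000 Wh
t = E/P = 957.6000/604 = 1.5854

1.5854 hours


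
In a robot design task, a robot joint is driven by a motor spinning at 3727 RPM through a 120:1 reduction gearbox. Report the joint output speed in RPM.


omega_joint = omega_motor / N = 3727 / 120 = 31.0583

31.0583 RPM


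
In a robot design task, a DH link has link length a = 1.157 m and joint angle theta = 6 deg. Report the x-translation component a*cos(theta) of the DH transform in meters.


a*cos(theta) = 1.157*cos(6 deg) = 1.1507

1.1507 m


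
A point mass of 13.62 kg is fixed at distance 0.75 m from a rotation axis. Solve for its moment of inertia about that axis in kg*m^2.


I = m*r^2 = 13.62*0.75^2 = 7.6612

7.6612 kg*m^2


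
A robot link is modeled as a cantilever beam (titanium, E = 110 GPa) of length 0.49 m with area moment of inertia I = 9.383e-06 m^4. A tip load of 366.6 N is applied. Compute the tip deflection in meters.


delta = F*L^3/(3*E*I) = 366.6*0.49^3/(3*1.100e+11*9.383e-06)
      = 43.1301234/3096390 = 1.3929e-05

1.3929e-05 m


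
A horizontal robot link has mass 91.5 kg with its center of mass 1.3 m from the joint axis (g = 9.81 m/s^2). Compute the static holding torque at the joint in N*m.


tau = m*g*L = 91.5 * 9.81 * 1.3 = 1166.8995

1166.8995 N*m


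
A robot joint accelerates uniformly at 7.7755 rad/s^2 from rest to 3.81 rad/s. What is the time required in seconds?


t = delta_omega / alpha = 3.81 / 7.7755 = 0.4900

0.4900 s


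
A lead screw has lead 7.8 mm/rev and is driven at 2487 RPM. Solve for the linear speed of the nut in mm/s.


v = lead * (RPM/60) = 7.8*2487/60 = 323.3100

323.3100 mm/s


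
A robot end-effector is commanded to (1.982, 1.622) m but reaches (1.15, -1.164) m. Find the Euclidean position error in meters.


dx = 1.15 - (1.982) = -0.8320, dy = -1.164 - (1.622) = -2.7860
err = sqrt(0.692224 + 7.761796) = 2.9076

2.9076 m


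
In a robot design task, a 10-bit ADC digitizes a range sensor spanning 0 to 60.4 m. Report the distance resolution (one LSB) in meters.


res = range / 2^n = 60.4/2^10 = 60.4/1024 = 0.0590

0.0590 m


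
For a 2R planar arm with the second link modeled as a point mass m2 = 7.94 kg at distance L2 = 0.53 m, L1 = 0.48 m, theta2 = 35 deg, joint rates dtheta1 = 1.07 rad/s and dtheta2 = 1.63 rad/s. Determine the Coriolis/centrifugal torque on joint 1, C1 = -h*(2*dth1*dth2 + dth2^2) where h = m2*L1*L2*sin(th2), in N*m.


h = m2*L1*L2*sin(th2) = 7.94*0.48*0.53*sin(35 deg) = 1.158588
C1 = -h*(2*1.07*1.63 + 1.63^2) = -1.158588*6.1451 = -7.1196

-7.1196 N*m


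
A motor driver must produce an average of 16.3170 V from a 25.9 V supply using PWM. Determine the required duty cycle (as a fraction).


D = V_avg/V_supply = 16.3170/25.9 = 0.6300

0.6300


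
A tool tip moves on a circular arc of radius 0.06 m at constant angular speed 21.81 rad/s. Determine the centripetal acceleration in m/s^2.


a_c = omega^2 * r = 21.81^2 * 0.06 = 28.5406

28.5406 m/s^2


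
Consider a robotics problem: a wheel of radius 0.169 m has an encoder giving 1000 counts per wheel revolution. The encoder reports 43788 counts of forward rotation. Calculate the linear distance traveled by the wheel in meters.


revs = 43788/1000 = 43.788000
d = revs * 2*pi*r = 43.788000 * 2*pi*0.169 = 46.4967

46.4967 m


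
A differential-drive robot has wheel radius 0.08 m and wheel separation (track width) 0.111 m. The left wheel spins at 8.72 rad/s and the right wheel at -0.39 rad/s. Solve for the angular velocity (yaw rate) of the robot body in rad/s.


omega = r*(wR - wL)/L = 0.08*(-0.39 - (8.72))/0.111 = -6.5658

-6.5658 rad/s


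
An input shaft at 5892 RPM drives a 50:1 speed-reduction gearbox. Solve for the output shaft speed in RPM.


omega_out = omega_in / N = 5892 / 50 = 117.8400

117.8400 RPM


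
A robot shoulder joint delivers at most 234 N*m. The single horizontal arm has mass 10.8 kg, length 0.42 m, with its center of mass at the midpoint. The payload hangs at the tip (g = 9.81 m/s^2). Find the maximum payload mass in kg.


tau_arm = m_arm*g*(L/2) = 10.8*9.81*0.42/2 = 22.2491 N*m
tau_payload = tau_max - tau_arm = 234 - 22.2491 = 211.7509
m_payload = tau_payload / (g*L) = 211.7509 / (9.81*0.42) = 51.3934

51.3934 kg


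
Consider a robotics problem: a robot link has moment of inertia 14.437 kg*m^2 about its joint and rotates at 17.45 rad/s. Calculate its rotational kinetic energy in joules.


KE = (1/2)*I*omega^2 = 0.5*14.437*17.45^2 = 2198.0513

2198.0513 J


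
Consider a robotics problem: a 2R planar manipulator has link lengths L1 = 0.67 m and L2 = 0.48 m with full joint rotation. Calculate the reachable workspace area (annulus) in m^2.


r_max = L1 + L2 = 1.1500, r_min = |L1 - L2| = 0.1900
A = pi*(r_max^2 - r_min^2) = pi*(1.3225 - 0.0361) = 4.0413

4.0413 m^2


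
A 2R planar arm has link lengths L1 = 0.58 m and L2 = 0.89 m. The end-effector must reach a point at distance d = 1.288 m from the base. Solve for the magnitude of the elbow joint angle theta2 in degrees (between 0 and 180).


cos(th2) = (d^2 - L1^2 - L2^2)/(2*L1*L2) = (1.288^2 - 0.58^2 - 0.89^2)/(2*0.58*0.89) = 0.51379698
th2 = acos(0.51379698) = 59.0829 deg

59.0829 degrees


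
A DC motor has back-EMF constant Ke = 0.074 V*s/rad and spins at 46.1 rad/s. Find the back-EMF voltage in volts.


V_emf = Ke * omega = 0.074*46.1 = 3.4114

3.4114 V


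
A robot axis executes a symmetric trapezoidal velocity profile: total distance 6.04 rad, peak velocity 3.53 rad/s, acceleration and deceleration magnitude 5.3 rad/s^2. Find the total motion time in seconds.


t_acc = v/a = 3.53/5.3 = 0.666038 s
d_acc = v^2/(2a) = 1.175557 rad (each ramp)
d_cruise = 6.04 - 2*1.175557 = 3.688886 rad
t_cruise = 3.688886/3.53 = 1.045010 s
t_total = 2*0.666038 + 1.045010 = 2.3771

2.3771 s


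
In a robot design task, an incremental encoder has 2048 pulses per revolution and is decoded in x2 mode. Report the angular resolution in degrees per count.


resolution = 360 / (PPR * 2) = 360 / 4096 = 0.0879

0.0879 degrees


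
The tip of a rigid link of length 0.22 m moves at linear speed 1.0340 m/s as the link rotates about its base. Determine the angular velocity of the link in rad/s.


omega = v / L = 1.0340 / 0.22 = 4.7000

4.7000 rad/s


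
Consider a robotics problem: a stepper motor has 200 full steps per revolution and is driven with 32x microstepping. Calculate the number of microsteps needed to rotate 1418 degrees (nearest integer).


step_size = 360/(200*32) = 360/6400 = 0.056250 deg
n = 1418/(360/6400) = 1418*6400/360 = 25208.8889 -> 25209

25209 steps


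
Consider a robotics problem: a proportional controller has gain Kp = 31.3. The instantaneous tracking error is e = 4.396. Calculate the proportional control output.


u_P = Kp * e = 31.3 * 4.396 = 137.5948

137.5948


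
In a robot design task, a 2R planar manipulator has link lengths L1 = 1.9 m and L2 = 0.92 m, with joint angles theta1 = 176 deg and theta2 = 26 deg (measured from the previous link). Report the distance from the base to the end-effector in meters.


x = L1*cos(th1) + L2*cos(th1+th2) = -2.748381
y = L1*sin(th1) + L2*sin(th1+th2) = -0.212101
d = sqrt(x^2 + y^2) = sqrt(7.553598 + 0.044987) = 2.7566

2.7566 m


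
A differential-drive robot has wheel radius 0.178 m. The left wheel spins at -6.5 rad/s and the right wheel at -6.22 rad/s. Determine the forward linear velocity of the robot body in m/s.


v = r*(wR + wL)/2 = 0.178*(-6.22 + -6.5)/2 = -1.1321

-1.1321 m/s


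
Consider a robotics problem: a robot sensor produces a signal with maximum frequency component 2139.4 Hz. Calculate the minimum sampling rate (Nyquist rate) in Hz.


f_s,min = 2*f_max = 2*2139.4 = 4278.8000

4278.8000 Hz


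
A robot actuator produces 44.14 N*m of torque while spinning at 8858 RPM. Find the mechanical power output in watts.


omega = 8858 * 2*pi/60 = 927.607591 rad/s
P = tau * omega = 44.14 * 927.607591 = 40944.5991

40944.5991 W


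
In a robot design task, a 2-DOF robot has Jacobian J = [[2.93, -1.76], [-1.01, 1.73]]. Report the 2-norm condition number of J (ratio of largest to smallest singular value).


JJ^T eigenvalues: trace(JJ^T) = 15.6955, det(JJ^T) = det(J)^2 = 10.83265569
s_max^2 = (15.6955 + sqrt(203.01809749))/2 = 14.97197097
s_min^2 = (15.6955 - sqrt(203.01809749))/2 = 0.72352903
kappa = s_max/s_min = sqrt(14.97197097/0.72352903) = 4.5490

4.5490


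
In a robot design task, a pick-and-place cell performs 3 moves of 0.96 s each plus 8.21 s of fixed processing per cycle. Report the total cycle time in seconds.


T = 3*0.96 + 8.21 = 11.0900

11.0900 s


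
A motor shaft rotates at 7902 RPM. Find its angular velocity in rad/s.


omega = 7902 * 2*pi/60 = 827.4955

827.4955 rad/s


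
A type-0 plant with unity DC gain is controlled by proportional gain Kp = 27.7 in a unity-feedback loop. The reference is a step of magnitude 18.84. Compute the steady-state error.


e_ss = R/(1 + Kp) = 18.84/(1 + 27.7) = 18.84/28.7000 = 0.6564

0.6564


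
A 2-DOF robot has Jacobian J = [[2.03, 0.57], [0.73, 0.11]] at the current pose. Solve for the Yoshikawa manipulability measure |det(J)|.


det(J) = 2.03*0.11 - (0.57)*(0.73) = -0.1928
|det(J)| = 0.1928

0.1928


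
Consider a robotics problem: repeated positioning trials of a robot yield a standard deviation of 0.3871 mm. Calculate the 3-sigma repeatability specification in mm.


repeatability = 3*sigma = 3*0.3871 = 1.1613

1.1613 mm


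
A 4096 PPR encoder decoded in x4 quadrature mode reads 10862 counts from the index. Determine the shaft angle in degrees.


angle = counts * 360 / (PPR*4) = 10862 * 360 / 16384 = 238.6670

238.6670 degrees


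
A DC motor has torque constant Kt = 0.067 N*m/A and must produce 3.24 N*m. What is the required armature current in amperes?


I = tau / Kt = 3.24/0.067 = 48.3582

48.3582 A


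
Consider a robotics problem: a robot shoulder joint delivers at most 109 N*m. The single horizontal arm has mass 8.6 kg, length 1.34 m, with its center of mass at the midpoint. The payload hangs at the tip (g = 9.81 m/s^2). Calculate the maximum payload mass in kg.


tau_arm = m_arm*g*(L/2) = 8.6*9.81*1.34/2 = 56.5252 N*m
tau_payload = tau_max - tau_arm = 109 - 56.5252 = 52.4748
m_payload = tau_payload / (g*L) = 52.4748 / (9.81*1.34) = 3.9919

3.9919 kg


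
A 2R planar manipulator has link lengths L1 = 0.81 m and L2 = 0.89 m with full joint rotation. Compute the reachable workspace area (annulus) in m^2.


r_max = L1 + L2 = 1.7000, r_min = |L1 - L2| = 0.0800
A = pi*(r_max^2 - r_min^2) = pi*(2.8900 - 0.0064) = 9.0591

9.0591 m^2


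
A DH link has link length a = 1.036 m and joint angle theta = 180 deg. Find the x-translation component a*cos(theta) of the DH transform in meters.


a*cos(theta) = 1.036*cos(180 deg) = -1.0360

-1.0360 m


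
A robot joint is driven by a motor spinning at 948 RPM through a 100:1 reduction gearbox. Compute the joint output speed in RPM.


omega_joint = omega_motor / N = 948 / 100 = 9.4800

9.4800 RPM


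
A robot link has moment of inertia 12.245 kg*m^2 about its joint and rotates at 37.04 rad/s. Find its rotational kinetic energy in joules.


KE = (1/2)*I*omega^2 = 0.5*12.245*37.04^2 = 8399.8349

8399.8349 J


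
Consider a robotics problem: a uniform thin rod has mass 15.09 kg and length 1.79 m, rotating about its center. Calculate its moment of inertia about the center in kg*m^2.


I = (1/12)*m*L^2 = (1/12)*15.09*1.79^2 = 4.0292

4.0292 kg*m^2


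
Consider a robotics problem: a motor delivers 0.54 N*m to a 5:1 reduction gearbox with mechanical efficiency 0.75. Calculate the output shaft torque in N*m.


tau_out = tau_in * N * eta = 0.54 * 5 * 0.75 = 2.0250

2.0250 N*m


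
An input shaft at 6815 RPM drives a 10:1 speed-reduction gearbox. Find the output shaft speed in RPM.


omega_out = omega_in / N = 6815 / 10 = 681.5000

681.5000 RPM


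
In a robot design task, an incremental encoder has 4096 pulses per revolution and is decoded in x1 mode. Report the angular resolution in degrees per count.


resolution = 360 / (PPR * 1) = 360 / 4096 = 0.0879

0.0879 degrees


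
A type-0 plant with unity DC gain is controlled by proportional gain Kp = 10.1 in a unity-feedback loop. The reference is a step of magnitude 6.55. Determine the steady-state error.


e_ss = R/(1 + Kp) = 6.55/(1 + 10.1) = 6.55/11.1000 = 0.5901

0.5901


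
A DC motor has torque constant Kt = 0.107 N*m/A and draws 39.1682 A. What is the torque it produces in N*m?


tau = Kt * I = 0.107*39.1682 = 4.1910

4.1910 N*m


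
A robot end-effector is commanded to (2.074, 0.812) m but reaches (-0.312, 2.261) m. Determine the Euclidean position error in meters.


dx = -0.312 - (2.074) = -2.3860, dy = 2.261 - (0.812) = 1.4490
err = sqrt(5.692996 + 2.099601) = 2.7915

2.7915 m


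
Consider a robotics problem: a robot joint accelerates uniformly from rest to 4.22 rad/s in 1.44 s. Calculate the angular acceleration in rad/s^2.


alpha = delta_omega / t = 4.22 / 1.44 = 2.9306

2.9306 rad/s^2


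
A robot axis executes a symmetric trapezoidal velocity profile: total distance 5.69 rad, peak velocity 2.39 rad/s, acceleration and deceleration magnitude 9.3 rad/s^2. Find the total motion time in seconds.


t_acc = v/a = 2.39/9.3 = 0.256989 s
d_acc = v^2/(2a) = 0.307102 rad (each ramp)
d_cruise = 5.69 - 2*0.307102 = 5.075796 rad
t_cruise = 5.075796/2.39 = 2.123764 s
t_total = 2*0.256989 + 2.123764 = 2.6377

2.6377 s


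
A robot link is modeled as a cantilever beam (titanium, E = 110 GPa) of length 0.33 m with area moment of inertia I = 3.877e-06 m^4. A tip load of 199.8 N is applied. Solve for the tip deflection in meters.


delta = F*L^3/(3*E*I) = 199.8*0.33^3/(3*1.100e+11*3.877e-06)
      = 7.1802126/1279410 = 5.6121e-06

5.6121e-06 m


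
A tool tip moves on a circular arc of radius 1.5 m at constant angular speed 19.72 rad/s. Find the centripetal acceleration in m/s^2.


a_c = omega^2 * r = 19.72^2 * 1.5 = 583.3176

583.3176 m/s^2


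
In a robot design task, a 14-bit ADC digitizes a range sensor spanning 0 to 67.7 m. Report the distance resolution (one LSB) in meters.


res = range / 2^n = 67.7/2^14 = 67.7/16384 = 0.0041

0.0041 m


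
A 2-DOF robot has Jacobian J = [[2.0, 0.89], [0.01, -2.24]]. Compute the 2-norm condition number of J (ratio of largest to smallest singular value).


JJ^T eigenvalues: trace(JJ^T) = 9.8098, det(JJ^T) = det(J)^2 = 20.15022321
s_max^2 = (9.8098 + sqrt(15.63128320))/2 = 6.88172088
s_min^2 = (9.8098 - sqrt(15.63128320))/2 = 2.92807912
kappa = s_max/s_min = sqrt(6.88172088/2.92807912) = 1.5331

1.5331


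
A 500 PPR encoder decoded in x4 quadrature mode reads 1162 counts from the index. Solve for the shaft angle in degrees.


angle = counts * 360 / (PPR*4) = 1162 * 360 / 2000 = 209.1600

209.1600 degrees


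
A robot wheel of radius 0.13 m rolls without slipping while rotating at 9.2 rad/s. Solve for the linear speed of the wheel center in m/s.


v = omega * r = 9.2 * 0.13 = 1.1960

1.1960 m/s


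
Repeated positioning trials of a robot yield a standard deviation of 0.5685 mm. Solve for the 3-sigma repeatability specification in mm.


repeatability = 3*sigma = 3*0.5685 = 1.7055

1.7055 mm


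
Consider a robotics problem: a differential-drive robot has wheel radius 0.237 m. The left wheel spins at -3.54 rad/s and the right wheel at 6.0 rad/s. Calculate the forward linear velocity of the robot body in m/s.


v = r*(wR + wL)/2 = 0.237*(6.0 + -3.54)/2 = 0.2915

0.2915 m/s


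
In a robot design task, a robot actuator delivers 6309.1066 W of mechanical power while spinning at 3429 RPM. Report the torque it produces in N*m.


omega = 3429 * 2*pi/60 = 359.084040 rad/s
tau = P / omega = 6309.1066 / 359.084040 = 17.5700

17.5700 N*m


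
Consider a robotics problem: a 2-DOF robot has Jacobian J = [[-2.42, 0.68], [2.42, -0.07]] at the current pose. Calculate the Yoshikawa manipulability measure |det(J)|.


det(J) = -2.42*-0.07 - (0.68)*(2.42) = -1.4762
|det(J)| = 1.4762

1.4762


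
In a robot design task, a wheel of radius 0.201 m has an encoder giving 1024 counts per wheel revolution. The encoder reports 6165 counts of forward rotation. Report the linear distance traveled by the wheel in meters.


revs = 6165/1024 = 6.020508
d = revs * 2*pi*r = 6.020508 * 2*pi*0.201 = 7.6034

7.6034 m


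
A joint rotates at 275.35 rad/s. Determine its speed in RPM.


RPM = 275.35 * 60/(2*pi) = 2629.3988

2629.3988 RPM


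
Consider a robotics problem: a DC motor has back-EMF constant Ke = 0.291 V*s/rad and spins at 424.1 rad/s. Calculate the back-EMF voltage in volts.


V_emf = Ke * omega = 0.291*424.1 = 123.4131

123.4131 V


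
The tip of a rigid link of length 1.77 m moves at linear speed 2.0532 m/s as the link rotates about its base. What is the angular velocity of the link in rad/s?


omega = v / L = 2.0532 / 1.77 = 1.1600

1.1600 rad/s


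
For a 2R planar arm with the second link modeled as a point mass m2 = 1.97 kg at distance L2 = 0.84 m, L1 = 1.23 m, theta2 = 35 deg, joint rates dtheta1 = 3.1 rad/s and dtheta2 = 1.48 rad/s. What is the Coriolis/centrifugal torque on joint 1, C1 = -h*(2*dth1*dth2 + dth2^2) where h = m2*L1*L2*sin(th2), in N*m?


h = m2*L1*L2*sin(th2) = 1.97*1.23*0.84*sin(35 deg) = 1.167460
C1 = -h*(2*3.1*1.48 + 1.48^2) = -1.167460*11.3664 = -13.2698

-13.2698 N*m


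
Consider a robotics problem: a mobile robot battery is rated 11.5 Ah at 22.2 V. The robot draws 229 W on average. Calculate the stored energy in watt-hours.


E = capacity * V = 11.5*22.2 = 255.3000

255.3000 Wh


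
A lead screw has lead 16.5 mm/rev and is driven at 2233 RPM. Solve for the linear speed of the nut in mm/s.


v = lead * (RPM/60) = 16.5*2233/60 = 614.0750

614.0750 mm/s


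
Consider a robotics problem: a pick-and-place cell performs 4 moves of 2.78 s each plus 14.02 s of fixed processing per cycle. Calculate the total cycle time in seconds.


T = 4*2.78 + 14.02 = 25.1400

25.1400 s


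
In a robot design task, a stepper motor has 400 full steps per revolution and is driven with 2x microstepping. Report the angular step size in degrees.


step = 360/(400*2) = 360/800 = 0.4500

0.4500 degrees


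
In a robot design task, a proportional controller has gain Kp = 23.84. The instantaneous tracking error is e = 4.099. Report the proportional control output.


u_P = Kp * e = 23.84 * 4.099 = 97.7202

97.7202


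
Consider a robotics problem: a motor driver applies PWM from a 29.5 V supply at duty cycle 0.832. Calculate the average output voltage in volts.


V_avg = V_supply * D = 29.5*0.832 = 24.5440

24.5440 V


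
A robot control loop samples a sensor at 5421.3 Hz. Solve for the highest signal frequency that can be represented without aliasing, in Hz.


f_max = f_s/2 = 5421.3/2 = 2710.6500

2710.6500 Hz


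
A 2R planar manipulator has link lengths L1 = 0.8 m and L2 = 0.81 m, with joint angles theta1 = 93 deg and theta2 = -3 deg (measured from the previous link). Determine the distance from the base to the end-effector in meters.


x = L1*cos(th1) + L2*cos(th1+th2) = -0.041869
y = L1*sin(th1) + L2*sin(th1+th2) = 1.608904
d = sqrt(x^2 + y^2) = sqrt(0.001753 + 2.588572) = 1.6094

1.6094 m


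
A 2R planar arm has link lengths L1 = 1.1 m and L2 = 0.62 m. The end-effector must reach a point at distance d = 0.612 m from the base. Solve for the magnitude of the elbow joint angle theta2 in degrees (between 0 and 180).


cos(th2) = (d^2 - L1^2 - L2^2)/(2*L1*L2) = (0.612^2 - 1.1^2 - 0.62^2)/(2*1.1*0.62) = -0.89432258
th2 = acos(-0.89432258) = 153.4215 deg

153.4215 degrees


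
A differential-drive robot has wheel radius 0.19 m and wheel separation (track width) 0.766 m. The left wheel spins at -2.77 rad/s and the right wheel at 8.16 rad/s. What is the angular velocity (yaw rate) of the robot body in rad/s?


omega = r*(wR - wL)/L = 0.19*(8.16 - (-2.77))/0.766 = 2.7111

2.7111 rad/s


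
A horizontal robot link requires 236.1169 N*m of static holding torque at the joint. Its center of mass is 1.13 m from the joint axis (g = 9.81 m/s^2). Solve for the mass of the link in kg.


m = tau / (g*L) = 236.1169 / (9.81 * 1.13) = 21.3000

21.3000 kg


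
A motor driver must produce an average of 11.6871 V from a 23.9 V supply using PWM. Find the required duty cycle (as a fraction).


D = V_avg/V_supply = 11.6871/23.9 = 0.4890

0.4890


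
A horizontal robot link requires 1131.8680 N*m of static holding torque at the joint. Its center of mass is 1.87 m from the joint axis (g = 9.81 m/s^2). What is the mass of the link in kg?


m = tau / (g*L) = 1131.8680 / (9.81 * 1.87) = 61.7000

61.7000 kg


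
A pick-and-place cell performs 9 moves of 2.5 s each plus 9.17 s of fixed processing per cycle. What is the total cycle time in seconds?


T = 9*2.5 + 9.17 = 31.6700

31.6700 s


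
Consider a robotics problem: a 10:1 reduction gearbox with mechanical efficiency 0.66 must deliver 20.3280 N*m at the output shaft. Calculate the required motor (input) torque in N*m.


tau_in = tau_out / (N * eta) = 20.3280 / (10 * 0.66) = 3.0800

3.0800 N*m


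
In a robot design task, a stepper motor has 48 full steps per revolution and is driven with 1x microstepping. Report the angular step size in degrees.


step = 360/(48*1) = 360/48 = 7.5000

7.5000 degrees


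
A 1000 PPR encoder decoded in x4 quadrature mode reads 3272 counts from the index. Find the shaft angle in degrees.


angle = counts * 360 / (PPR*4) = 3272 * 360 / 4000 = 294.4800

294.4800 degrees


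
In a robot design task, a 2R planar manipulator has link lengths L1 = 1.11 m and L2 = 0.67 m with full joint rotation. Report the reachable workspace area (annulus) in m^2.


r_max = L1 + L2 = 1.7800, r_min = |L1 - L2| = 0.4400
A = pi*(r_max^2 - r_min^2) = pi*(3.1684 - 0.1936) = 9.3456

9.3456 m^2


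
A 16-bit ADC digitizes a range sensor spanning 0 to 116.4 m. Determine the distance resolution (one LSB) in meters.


res = range / 2^n = 116.4/2^16 = 116.4/65536 = 0.0018

0.0018 m


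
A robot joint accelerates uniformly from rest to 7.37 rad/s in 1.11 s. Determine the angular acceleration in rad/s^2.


alpha = delta_omega / t = 7.37 / 1.11 = 6.6396

6.6396 rad/s^2


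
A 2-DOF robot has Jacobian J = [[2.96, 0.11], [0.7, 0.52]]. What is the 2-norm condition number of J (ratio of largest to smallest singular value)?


JJ^T eigenvalues: trace(JJ^T) = 9.5341, det(JJ^T) = det(J)^2 = 2.13802884
s_max^2 = (9.5341 + sqrt(82.34694745))/2 = 9.30431094
s_min^2 = (9.5341 - sqrt(82.34694745))/2 = 0.22978906
kappa = s_max/s_min = sqrt(9.30431094/0.22978906) = 6.3632

6.3632


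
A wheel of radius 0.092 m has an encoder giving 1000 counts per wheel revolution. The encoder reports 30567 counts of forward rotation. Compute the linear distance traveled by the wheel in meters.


revs = 30567/1000 = 30.567000
d = revs * 2*pi*r = 30.567000 * 2*pi*0.092 = 17.6693

17.6693 m


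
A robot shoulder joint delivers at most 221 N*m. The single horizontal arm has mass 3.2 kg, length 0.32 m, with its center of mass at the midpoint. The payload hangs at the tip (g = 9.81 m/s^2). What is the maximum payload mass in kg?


tau_arm = m_arm*g*(L/2) = 3.2*9.81*0.32/2 = 5.0227 N*m
tau_payload = tau_max - tau_arm = 221 - 5.0227 = 215.9773
m_payload = tau_payload / (g*L) = 215.9773 / (9.81*0.32) = 68.8001

68.8001 kg


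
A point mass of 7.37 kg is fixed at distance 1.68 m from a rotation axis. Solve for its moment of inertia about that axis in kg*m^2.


I = m*r^2 = 7.37*1.68^2 = 20.8011

20.8011 kg*m^2


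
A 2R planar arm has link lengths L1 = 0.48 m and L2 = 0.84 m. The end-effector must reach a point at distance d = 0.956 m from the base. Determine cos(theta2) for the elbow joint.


cos(th2) = (d^2 - L1^2 - L2^2)/(2*L1*L2) = (0.956^2 - 0.48^2 - 0.84^2)/(2*0.48*0.84) = -0.0274

-0.0274


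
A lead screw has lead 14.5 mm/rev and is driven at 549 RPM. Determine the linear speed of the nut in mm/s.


v = lead * (RPM/60) = 14.5*549/60 = 132.6750

132.6750 mm/s


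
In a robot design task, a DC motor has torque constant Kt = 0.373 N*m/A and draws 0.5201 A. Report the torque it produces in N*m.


tau = Kt * I = 0.373*0.5201 = 0.1940

0.1940 N*m


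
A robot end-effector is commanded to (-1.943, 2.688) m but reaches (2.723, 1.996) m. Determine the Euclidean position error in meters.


dx = 2.723 - (-1.943) = 4.6660, dy = 1.996 - (2.688) = -0.6920
err = sqrt(21.771556 + 0.478864) = 4.7170

4.7170 m


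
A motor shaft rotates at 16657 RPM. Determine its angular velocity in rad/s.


omega = 16657 * 2*pi/60 = 1744.3170

1744.3170 rad/s


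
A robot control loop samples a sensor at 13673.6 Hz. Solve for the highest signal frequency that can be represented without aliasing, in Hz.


f_max = f_s/2 = 13673.6/2 = 6836.8000

6836.8000 Hz


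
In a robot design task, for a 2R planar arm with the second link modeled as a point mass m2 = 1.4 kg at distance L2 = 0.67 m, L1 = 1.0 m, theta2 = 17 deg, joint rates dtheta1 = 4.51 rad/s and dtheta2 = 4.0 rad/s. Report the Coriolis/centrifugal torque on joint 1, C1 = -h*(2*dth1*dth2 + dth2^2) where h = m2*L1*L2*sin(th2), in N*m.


h = m2*L1*L2*sin(th2) = 1.4*1.0*0.67*sin(17 deg) = 0.274245
C1 = -h*(2*4.51*4.0 + 4.0^2) = -0.274245*52.0800 = -14.2827

-14.2827 N*m


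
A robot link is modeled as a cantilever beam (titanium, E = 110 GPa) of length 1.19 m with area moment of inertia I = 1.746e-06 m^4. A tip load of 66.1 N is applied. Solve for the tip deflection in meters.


delta = F*L^3/(3*E*I) = 66.1*1.19^3/(3*1.100e+11*1.746e-06)
      = 111.3890099/576180 = 1.9332e-04

1.9332e-04 m


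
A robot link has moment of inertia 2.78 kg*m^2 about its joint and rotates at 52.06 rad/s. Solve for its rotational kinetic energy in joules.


KE = (1/2)*I*omega^2 = 0.5*2.78*52.06^2 = 3767.2386

3767.2386 J


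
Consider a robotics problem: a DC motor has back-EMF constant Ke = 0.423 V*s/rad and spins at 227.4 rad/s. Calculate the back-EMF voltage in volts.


V_emf = Ke * omega = 0.423*227.4 = 96.1902

96.1902 V


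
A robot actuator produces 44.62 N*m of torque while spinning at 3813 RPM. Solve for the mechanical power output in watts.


omega = 3813 * 2*pi/60 = 399.296426 rad/s
P = tau * omega = 44.62 * 399.296426 = 17816.6065

17816.6065 W


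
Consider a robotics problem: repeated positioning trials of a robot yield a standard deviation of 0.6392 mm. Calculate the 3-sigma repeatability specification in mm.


repeatability = 3*sigma = 3*0.6392 = 1.9176

1.9176 mm


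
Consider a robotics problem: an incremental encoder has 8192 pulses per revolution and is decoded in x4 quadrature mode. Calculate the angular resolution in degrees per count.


resolution = 360 / (PPR * 4) = 360 / 32768 = 0.0110

0.0110 degrees


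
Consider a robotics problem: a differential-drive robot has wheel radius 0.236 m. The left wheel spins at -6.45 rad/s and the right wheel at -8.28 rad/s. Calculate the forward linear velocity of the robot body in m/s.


v = r*(wR + wL)/2 = 0.236*(-8.28 + -6.45)/2 = -1.7381

-1.7381 m/s


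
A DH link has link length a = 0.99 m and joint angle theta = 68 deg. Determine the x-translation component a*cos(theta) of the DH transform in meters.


a*cos(theta) = 0.99*cos(68 deg) = 0.3709

0.3709 m


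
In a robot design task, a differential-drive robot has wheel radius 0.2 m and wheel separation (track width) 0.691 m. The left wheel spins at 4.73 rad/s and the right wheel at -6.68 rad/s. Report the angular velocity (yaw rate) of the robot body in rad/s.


omega = r*(wR - wL)/L = 0.2*(-6.68 - (4.73))/0.691 = -3.3025

-3.3025 rad/s


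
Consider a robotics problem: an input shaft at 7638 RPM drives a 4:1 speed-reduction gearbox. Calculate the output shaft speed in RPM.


omega_out = omega_in / N = 7638 / 4 = 1909.5000

1909.5000 RPM


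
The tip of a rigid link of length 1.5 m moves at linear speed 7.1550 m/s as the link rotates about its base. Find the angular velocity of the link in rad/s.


omega = v / L = 7.1550 / 1.5 = 4.7700

4.7700 rad/s


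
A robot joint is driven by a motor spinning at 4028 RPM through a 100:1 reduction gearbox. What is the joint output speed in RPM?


omega_joint = omega_motor / N = 4028 / 100 = 40.2800

40.2800 RPM


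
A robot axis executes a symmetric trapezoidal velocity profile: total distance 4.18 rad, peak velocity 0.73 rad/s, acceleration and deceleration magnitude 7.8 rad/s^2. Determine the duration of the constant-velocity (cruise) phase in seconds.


t_acc = v/a = 0.093590 s, d_acc = v^2/(2a) = 0.034160 rad each
d_cruise = 4.18 - 2*0.034160 = 4.111680 rad
t_cruise = d_cruise/v = 4.111680/0.73 = 5.6324

5.6324 s


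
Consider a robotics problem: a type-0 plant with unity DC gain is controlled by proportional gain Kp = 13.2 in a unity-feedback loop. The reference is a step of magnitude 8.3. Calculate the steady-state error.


e_ss = R/(1 + Kp) = 8.3/(1 + 13.2) = 8.3/14.2000 = 0.5845

0.5845


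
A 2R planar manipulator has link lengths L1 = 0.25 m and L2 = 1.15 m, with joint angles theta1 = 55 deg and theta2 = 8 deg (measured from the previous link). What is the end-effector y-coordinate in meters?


y = L1*sin(th1) + L2*sin(th1+th2) = 0.25*sin(55 deg) + 1.15*sin(63 deg) = 1.2294

1.2294 m


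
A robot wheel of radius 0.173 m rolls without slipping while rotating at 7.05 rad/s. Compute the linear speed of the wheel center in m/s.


v = omega * r = 7.05 * 0.173 = 1.2196

1.2196 m/s


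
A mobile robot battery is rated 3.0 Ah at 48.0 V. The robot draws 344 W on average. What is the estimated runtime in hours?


E = 3.0*48.0 = 144.0000 Wh
t = E/P = 144.0000/344 = 0.4186

0.4186 hours


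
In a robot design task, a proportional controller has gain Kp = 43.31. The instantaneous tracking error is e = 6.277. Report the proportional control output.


u_P = Kp * e = 43.31 * 6.277 = 271.8569

271.8569


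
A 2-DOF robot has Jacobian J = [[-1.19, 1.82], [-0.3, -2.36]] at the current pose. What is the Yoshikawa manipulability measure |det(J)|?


det(J) = -1.19*-2.36 - (1.82)*(-0.3) = 3.3544
|det(J)| = 3.3544

3.3544


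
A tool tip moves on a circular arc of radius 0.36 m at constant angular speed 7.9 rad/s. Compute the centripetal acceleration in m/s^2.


a_c = omega^2 * r = 7.9^2 * 0.36 = 22.4676

22.4676 m/s^2


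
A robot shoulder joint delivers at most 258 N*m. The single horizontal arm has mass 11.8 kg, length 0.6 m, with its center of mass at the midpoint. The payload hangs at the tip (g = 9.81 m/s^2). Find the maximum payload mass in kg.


tau_arm = m_arm*g*(L/2) = 11.8*9.81*0.6/2 = 34.7274 N*m
tau_payload = tau_max - tau_arm = 258 - 34.7274 = 223.2726
m_payload = tau_payload / (g*L) = 223.2726 / (9.81*0.6) = 37.9328

37.9328 kg


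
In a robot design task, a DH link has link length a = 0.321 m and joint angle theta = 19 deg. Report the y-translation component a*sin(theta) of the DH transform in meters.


a*sin(theta) = 0.321*sin(19 deg) = 0.1045

0.1045 m


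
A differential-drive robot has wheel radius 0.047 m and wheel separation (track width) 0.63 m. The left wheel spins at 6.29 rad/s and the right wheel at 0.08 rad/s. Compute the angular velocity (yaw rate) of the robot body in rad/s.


omega = r*(wR - wL)/L = 0.047*(0.08 - (6.29))/0.63 = -0.4633

-0.4633 rad/s


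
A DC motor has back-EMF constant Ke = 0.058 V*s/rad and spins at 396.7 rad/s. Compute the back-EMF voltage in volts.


V_emf = Ke * omega = 0.058*396.7 = 23.0086

23.0086 V


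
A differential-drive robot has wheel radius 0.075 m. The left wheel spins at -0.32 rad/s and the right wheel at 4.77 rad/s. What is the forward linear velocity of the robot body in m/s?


v = r*(wR + wL)/2 = 0.075*(4.77 + -0.32)/2 = 0.1669

0.1669 m/s


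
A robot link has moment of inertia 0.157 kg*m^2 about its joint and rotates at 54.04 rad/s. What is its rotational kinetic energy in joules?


KE = (1/2)*I*omega^2 = 0.5*0.157*54.04^2 = 229.2452

229.2452 J


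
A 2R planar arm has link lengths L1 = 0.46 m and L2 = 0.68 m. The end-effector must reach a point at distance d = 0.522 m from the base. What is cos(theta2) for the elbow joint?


cos(th2) = (d^2 - L1^2 - L2^2)/(2*L1*L2) = (0.522^2 - 0.46^2 - 0.68^2)/(2*0.46*0.68) = -0.6418

-0.6418


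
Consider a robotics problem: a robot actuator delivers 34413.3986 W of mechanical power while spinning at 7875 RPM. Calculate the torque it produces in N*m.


omega = 7875 * 2*pi/60 = 824.668072 rad/s
tau = P / omega = 34413.3986 / 824.668072 = 41.7300

41.7300 N*m


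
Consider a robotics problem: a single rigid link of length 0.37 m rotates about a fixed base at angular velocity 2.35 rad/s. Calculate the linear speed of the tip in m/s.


v = L*omega = 0.37 * 2.35 = 0.8695

0.8695 m/s


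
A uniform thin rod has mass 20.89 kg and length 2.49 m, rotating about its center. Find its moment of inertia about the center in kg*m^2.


I = (1/12)*m*L^2 = (1/12)*20.89*2.49^2 = 10.7933

10.7933 kg*m^2


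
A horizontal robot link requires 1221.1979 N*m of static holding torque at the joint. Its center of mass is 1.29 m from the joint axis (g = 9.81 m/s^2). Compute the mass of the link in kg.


m = tau / (g*L) = 1221.1979 / (9.81 * 1.29) = 96.5000

96.5000 kg


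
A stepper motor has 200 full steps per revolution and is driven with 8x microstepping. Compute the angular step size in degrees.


step = 360/(200*8) = 360/1600 = 0.2250

0.2250 degrees


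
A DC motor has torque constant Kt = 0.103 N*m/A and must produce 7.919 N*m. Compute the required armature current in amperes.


I = tau / Kt = 7.919/0.103 = 76.8835

76.8835 A


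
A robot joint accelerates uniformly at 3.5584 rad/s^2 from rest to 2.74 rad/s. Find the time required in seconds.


t = delta_omega / alpha = 2.74 / 3.5584 = 0.7700

0.7700 s


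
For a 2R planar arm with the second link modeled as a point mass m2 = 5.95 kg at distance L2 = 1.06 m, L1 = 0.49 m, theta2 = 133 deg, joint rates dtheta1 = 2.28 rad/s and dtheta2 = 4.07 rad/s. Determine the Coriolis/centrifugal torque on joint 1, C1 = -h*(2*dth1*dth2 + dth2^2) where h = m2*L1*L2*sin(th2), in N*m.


h = m2*L1*L2*sin(th2) = 5.95*0.49*1.06*sin(133 deg) = 2.260197
C1 = -h*(2*2.28*4.07 + 4.07^2) = -2.260197*35.1241 = -79.3874

-79.3874 N*m


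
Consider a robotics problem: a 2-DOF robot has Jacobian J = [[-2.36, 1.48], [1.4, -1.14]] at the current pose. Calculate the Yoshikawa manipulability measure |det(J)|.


det(J) = -2.36*-1.14 - (1.48)*(1.4) = 0.6184
|det(J)| = 0.6184

0.6184


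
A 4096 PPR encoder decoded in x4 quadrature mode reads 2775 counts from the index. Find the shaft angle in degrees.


angle = counts * 360 / (PPR*4) = 2775 * 360 / 16384 = 60.9741

60.9741 degrees


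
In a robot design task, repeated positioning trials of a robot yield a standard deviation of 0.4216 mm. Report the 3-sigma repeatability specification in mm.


repeatability = 3*sigma = 3*0.4216 = 1.2648

1.2648 mm


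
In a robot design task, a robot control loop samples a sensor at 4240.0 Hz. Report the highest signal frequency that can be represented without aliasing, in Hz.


f_max = f_s/2 = 4240.0/2 = 2120.0000

2120.0000 Hz


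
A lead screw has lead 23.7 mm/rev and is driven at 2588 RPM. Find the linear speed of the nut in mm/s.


v = lead * (RPM/60) = 23.7*2588/60 = 1022.2600

1022.2600 mm/s


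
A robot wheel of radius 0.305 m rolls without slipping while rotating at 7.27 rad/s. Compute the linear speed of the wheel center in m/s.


v = omega * r = 7.27 * 0.305 = 2.2173

2.2173 m/s


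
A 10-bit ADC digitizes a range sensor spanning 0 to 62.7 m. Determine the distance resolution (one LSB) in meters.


res = range / 2^n = 62.7/2^10 = 62.7/1024 = 0.0612

0.0612 m


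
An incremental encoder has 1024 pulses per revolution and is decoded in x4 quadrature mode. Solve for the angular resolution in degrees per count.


resolution = 360 / (PPR * 4) = 360 / 4096 = 0.0879

0.0879 degrees


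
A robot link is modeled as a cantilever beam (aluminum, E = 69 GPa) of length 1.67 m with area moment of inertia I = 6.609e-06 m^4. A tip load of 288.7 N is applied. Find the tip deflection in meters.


delta = F*L^3/(3*E*I) = 288.7*1.67^3/(3*6.900e+10*6.609e-06)
      = 1344.6095681/1368063 = 9.8286e-04

9.8286e-04 m


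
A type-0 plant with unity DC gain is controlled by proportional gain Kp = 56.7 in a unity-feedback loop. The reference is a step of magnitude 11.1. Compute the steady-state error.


e_ss = R/(1 + Kp) = 11.1/(1 + 56.7) = 11.1/57.7000 = 0.1924

0.1924


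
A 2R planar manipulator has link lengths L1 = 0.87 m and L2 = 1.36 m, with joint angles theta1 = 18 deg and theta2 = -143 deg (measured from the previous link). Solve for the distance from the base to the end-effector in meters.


x = L1*cos(th1) + L2*cos(th1+th2) = 0.047355
y = L1*sin(th1) + L2*sin(th1+th2) = -0.845202
d = sqrt(x^2 + y^2) = sqrt(0.002242 + 0.714366) = 0.8465

0.8465 m


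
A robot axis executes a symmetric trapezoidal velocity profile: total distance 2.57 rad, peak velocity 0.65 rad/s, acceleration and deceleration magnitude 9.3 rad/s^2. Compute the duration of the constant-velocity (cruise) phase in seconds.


t_acc = v/a = 0.069892 s, d_acc = v^2/(2a) = 0.022715 rad each
d_cruise = 2.57 - 2*0.022715 = 2.524570 rad
t_cruise = d_cruise/v = 2.524570/0.65 = 3.8840

3.8840 s


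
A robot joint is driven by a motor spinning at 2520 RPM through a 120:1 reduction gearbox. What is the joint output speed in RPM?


omega_joint = omega_motor / N = 2520 / 120 = 21.0000

21.0000 RPM


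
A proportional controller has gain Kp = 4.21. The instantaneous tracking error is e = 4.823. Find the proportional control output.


u_P = Kp * e = 4.21 * 4.823 = 20.3048

20.3048


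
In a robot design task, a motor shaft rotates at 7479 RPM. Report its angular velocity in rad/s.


omega = 7479 * 2*pi/60 = 783.1990

783.1990 rad/s


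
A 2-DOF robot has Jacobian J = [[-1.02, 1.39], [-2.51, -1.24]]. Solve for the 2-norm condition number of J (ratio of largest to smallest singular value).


JJ^T eigenvalues: trace(JJ^T) = 10.8102, det(JJ^T) = det(J)^2 = 22.59766369
s_max^2 = (10.8102 + sqrt(26.46976928))/2 = 7.97753898
s_min^2 = (10.8102 - sqrt(26.46976928))/2 = 2.83266102
kappa = s_max/s_min = sqrt(7.97753898/2.83266102) = 1.6782

1.6782


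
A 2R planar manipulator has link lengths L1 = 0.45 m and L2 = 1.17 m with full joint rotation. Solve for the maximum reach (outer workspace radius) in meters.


r_max = L1 + L2 = 0.45 + 1.17 = 1.6200

1.6200 m


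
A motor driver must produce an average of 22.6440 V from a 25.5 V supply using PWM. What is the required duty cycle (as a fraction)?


D = V_avg/V_supply = 22.6440/25.5 = 0.8880

0.8880
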